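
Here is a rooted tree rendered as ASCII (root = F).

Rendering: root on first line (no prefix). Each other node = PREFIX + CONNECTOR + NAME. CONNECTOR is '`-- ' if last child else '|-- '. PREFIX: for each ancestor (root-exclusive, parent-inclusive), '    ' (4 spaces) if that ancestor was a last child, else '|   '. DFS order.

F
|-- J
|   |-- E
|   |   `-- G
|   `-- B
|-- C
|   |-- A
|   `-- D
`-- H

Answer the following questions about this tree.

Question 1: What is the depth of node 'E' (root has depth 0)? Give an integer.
Path from root to E: F -> J -> E
Depth = number of edges = 2

Answer: 2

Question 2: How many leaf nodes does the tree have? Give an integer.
Answer: 5

Derivation:
Leaves (nodes with no children): A, B, D, G, H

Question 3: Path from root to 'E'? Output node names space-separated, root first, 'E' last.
Walk down from root: F -> J -> E

Answer: F J E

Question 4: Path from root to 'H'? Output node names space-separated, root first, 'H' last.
Walk down from root: F -> H

Answer: F H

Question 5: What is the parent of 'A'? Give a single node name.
Answer: C

Derivation:
Scan adjacency: A appears as child of C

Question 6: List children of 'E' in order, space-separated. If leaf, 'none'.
Answer: G

Derivation:
Node E's children (from adjacency): G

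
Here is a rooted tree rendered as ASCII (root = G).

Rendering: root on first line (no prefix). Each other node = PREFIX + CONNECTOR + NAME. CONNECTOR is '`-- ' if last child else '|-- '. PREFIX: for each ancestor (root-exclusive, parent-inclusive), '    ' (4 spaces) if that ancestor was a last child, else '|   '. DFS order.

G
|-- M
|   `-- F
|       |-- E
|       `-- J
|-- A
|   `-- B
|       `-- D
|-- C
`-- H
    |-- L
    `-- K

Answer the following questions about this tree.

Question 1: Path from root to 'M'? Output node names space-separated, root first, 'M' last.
Walk down from root: G -> M

Answer: G M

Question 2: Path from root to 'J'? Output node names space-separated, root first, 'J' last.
Answer: G M F J

Derivation:
Walk down from root: G -> M -> F -> J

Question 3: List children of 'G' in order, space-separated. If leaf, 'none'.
Node G's children (from adjacency): M, A, C, H

Answer: M A C H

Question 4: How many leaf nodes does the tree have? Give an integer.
Answer: 6

Derivation:
Leaves (nodes with no children): C, D, E, J, K, L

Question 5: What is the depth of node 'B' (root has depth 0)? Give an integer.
Answer: 2

Derivation:
Path from root to B: G -> A -> B
Depth = number of edges = 2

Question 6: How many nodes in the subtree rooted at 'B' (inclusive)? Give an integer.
Subtree rooted at B contains: B, D
Count = 2

Answer: 2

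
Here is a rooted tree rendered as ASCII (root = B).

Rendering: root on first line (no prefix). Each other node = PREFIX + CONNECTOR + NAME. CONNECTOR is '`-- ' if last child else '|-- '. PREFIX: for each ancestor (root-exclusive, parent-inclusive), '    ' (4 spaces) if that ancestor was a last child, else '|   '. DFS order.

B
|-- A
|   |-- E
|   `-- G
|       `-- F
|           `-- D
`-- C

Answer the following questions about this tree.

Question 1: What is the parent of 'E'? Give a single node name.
Answer: A

Derivation:
Scan adjacency: E appears as child of A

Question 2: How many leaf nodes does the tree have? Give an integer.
Leaves (nodes with no children): C, D, E

Answer: 3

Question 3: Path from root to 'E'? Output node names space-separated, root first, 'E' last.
Walk down from root: B -> A -> E

Answer: B A E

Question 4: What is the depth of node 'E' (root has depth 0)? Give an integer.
Path from root to E: B -> A -> E
Depth = number of edges = 2

Answer: 2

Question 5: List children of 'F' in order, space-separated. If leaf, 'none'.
Node F's children (from adjacency): D

Answer: D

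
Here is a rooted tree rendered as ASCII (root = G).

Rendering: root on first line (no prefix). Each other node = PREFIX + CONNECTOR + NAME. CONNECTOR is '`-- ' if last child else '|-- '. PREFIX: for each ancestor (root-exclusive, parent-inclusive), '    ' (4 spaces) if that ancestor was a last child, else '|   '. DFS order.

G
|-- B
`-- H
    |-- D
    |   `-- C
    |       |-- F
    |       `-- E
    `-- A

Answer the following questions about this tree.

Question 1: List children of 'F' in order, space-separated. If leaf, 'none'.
Answer: none

Derivation:
Node F's children (from adjacency): (leaf)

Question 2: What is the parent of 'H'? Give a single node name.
Scan adjacency: H appears as child of G

Answer: G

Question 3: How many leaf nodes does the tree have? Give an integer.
Leaves (nodes with no children): A, B, E, F

Answer: 4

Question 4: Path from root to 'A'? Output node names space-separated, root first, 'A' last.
Walk down from root: G -> H -> A

Answer: G H A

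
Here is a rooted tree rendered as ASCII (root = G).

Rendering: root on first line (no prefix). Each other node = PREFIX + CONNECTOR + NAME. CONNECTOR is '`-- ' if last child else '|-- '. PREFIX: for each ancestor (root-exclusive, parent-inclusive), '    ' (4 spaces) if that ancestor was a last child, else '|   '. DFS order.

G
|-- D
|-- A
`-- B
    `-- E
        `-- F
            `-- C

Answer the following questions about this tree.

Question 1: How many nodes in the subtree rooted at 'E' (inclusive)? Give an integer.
Answer: 3

Derivation:
Subtree rooted at E contains: C, E, F
Count = 3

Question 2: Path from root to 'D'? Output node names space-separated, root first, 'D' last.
Answer: G D

Derivation:
Walk down from root: G -> D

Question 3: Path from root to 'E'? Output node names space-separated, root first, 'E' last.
Answer: G B E

Derivation:
Walk down from root: G -> B -> E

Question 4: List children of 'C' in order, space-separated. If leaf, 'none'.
Answer: none

Derivation:
Node C's children (from adjacency): (leaf)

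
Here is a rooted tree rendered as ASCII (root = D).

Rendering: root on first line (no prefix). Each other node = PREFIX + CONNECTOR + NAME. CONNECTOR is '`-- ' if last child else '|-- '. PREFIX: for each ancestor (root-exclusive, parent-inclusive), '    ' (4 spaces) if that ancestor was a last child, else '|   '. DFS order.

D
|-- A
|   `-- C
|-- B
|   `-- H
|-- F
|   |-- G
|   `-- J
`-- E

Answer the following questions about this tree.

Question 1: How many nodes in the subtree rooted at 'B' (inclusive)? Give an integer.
Subtree rooted at B contains: B, H
Count = 2

Answer: 2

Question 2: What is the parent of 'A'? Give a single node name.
Answer: D

Derivation:
Scan adjacency: A appears as child of D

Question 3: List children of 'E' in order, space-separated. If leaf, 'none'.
Answer: none

Derivation:
Node E's children (from adjacency): (leaf)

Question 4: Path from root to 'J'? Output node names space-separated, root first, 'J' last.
Answer: D F J

Derivation:
Walk down from root: D -> F -> J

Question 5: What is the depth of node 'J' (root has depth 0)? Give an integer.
Path from root to J: D -> F -> J
Depth = number of edges = 2

Answer: 2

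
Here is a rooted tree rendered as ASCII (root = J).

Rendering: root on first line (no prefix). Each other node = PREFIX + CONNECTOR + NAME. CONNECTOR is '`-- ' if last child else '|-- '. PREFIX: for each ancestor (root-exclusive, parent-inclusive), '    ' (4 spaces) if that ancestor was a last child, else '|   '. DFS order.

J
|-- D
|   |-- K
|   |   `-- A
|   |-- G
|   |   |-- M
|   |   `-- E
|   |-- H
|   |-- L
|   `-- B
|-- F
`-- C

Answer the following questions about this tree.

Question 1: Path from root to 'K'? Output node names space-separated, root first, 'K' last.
Answer: J D K

Derivation:
Walk down from root: J -> D -> K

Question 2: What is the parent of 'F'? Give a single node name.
Scan adjacency: F appears as child of J

Answer: J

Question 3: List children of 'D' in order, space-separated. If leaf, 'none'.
Node D's children (from adjacency): K, G, H, L, B

Answer: K G H L B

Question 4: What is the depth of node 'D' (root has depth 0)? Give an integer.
Answer: 1

Derivation:
Path from root to D: J -> D
Depth = number of edges = 1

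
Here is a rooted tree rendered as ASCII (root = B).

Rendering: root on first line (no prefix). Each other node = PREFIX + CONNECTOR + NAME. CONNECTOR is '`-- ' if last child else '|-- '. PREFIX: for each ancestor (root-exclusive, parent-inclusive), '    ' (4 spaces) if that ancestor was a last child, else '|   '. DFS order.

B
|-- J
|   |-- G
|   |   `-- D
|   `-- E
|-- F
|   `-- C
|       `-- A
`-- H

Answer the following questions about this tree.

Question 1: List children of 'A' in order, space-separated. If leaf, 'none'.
Node A's children (from adjacency): (leaf)

Answer: none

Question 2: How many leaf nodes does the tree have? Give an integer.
Answer: 4

Derivation:
Leaves (nodes with no children): A, D, E, H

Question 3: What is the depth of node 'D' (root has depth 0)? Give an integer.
Path from root to D: B -> J -> G -> D
Depth = number of edges = 3

Answer: 3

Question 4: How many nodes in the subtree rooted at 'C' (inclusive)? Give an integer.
Subtree rooted at C contains: A, C
Count = 2

Answer: 2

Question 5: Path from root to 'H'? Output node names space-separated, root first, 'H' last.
Walk down from root: B -> H

Answer: B H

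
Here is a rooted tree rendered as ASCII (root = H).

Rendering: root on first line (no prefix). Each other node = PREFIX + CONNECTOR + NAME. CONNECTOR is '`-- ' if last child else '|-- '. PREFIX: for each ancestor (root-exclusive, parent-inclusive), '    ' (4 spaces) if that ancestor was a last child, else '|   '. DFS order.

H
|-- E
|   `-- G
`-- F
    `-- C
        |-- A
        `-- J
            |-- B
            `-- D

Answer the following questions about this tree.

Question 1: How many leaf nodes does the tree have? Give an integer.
Answer: 4

Derivation:
Leaves (nodes with no children): A, B, D, G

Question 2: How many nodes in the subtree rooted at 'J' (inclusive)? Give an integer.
Subtree rooted at J contains: B, D, J
Count = 3

Answer: 3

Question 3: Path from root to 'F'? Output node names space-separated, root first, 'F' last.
Answer: H F

Derivation:
Walk down from root: H -> F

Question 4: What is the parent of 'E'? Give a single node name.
Scan adjacency: E appears as child of H

Answer: H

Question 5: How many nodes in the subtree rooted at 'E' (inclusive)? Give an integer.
Answer: 2

Derivation:
Subtree rooted at E contains: E, G
Count = 2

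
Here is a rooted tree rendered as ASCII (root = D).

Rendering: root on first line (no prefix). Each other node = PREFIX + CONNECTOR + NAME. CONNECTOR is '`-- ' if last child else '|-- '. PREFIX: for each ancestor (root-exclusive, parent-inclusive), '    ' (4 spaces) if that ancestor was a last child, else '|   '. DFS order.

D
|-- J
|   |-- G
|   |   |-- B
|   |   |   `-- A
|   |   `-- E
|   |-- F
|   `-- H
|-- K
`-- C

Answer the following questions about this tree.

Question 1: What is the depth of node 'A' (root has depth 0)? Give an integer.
Path from root to A: D -> J -> G -> B -> A
Depth = number of edges = 4

Answer: 4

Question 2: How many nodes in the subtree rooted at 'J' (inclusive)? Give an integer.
Answer: 7

Derivation:
Subtree rooted at J contains: A, B, E, F, G, H, J
Count = 7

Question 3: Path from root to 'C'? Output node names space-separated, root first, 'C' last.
Answer: D C

Derivation:
Walk down from root: D -> C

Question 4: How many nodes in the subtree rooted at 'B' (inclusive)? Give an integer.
Subtree rooted at B contains: A, B
Count = 2

Answer: 2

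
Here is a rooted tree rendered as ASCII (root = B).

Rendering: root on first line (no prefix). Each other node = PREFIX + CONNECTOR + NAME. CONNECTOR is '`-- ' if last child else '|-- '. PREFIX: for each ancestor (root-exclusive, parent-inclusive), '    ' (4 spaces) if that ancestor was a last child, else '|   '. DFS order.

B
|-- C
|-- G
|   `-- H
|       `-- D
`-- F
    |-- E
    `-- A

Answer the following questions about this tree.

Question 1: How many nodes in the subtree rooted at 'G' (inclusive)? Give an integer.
Subtree rooted at G contains: D, G, H
Count = 3

Answer: 3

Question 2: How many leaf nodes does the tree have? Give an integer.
Leaves (nodes with no children): A, C, D, E

Answer: 4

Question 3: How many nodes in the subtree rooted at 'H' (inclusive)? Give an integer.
Subtree rooted at H contains: D, H
Count = 2

Answer: 2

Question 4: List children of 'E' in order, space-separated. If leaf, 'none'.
Node E's children (from adjacency): (leaf)

Answer: none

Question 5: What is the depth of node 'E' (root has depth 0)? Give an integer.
Answer: 2

Derivation:
Path from root to E: B -> F -> E
Depth = number of edges = 2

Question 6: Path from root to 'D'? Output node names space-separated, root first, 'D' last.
Answer: B G H D

Derivation:
Walk down from root: B -> G -> H -> D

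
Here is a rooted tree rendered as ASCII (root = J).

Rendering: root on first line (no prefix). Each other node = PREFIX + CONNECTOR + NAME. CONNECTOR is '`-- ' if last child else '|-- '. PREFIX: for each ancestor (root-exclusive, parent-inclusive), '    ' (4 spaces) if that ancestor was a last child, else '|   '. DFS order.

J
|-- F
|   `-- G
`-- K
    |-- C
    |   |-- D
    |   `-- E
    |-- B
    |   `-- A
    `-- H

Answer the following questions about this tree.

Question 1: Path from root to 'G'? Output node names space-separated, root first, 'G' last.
Walk down from root: J -> F -> G

Answer: J F G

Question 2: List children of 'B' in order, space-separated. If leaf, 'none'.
Answer: A

Derivation:
Node B's children (from adjacency): A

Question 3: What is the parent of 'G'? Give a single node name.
Answer: F

Derivation:
Scan adjacency: G appears as child of F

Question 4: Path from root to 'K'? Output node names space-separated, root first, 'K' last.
Answer: J K

Derivation:
Walk down from root: J -> K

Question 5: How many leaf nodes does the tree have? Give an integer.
Leaves (nodes with no children): A, D, E, G, H

Answer: 5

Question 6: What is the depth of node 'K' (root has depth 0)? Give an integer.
Path from root to K: J -> K
Depth = number of edges = 1

Answer: 1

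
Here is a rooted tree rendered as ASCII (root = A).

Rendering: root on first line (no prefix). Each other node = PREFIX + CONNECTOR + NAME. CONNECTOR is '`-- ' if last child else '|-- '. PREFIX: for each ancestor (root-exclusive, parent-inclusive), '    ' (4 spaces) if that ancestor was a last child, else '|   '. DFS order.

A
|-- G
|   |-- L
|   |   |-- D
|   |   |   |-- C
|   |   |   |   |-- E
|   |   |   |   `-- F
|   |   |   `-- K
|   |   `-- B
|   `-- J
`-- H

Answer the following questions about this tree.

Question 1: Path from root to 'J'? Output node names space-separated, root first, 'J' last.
Walk down from root: A -> G -> J

Answer: A G J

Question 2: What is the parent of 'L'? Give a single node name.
Answer: G

Derivation:
Scan adjacency: L appears as child of G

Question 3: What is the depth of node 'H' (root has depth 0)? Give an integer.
Path from root to H: A -> H
Depth = number of edges = 1

Answer: 1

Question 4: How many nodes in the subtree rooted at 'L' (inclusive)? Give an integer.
Subtree rooted at L contains: B, C, D, E, F, K, L
Count = 7

Answer: 7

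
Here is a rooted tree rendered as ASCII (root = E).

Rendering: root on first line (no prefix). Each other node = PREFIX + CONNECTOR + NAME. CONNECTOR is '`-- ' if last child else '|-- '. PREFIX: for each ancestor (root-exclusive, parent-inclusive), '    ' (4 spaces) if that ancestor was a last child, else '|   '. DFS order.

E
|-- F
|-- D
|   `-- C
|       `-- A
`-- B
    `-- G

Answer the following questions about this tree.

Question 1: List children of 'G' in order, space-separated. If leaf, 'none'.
Node G's children (from adjacency): (leaf)

Answer: none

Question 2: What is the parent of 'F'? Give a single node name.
Scan adjacency: F appears as child of E

Answer: E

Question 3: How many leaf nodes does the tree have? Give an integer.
Answer: 3

Derivation:
Leaves (nodes with no children): A, F, G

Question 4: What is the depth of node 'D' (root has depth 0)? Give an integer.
Path from root to D: E -> D
Depth = number of edges = 1

Answer: 1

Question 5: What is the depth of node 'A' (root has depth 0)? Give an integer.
Answer: 3

Derivation:
Path from root to A: E -> D -> C -> A
Depth = number of edges = 3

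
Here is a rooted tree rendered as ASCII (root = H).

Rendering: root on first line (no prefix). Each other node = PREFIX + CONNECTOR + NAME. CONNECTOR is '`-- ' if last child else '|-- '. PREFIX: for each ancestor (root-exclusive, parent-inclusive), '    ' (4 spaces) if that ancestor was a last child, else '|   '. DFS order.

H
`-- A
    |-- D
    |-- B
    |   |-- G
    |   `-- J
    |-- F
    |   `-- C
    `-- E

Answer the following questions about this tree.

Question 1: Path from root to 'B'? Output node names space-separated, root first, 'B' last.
Answer: H A B

Derivation:
Walk down from root: H -> A -> B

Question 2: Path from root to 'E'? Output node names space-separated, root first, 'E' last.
Answer: H A E

Derivation:
Walk down from root: H -> A -> E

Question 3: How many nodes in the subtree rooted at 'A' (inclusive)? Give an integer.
Answer: 8

Derivation:
Subtree rooted at A contains: A, B, C, D, E, F, G, J
Count = 8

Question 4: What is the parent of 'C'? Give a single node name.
Scan adjacency: C appears as child of F

Answer: F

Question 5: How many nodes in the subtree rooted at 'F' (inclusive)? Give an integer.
Subtree rooted at F contains: C, F
Count = 2

Answer: 2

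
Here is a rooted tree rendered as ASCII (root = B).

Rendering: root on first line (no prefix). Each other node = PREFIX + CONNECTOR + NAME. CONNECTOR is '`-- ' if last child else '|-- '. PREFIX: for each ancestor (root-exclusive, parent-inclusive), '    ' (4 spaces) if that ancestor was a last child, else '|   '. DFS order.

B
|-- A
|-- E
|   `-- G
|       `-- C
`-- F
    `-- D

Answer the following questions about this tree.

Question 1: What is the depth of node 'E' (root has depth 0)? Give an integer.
Path from root to E: B -> E
Depth = number of edges = 1

Answer: 1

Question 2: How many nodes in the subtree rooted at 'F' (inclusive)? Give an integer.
Answer: 2

Derivation:
Subtree rooted at F contains: D, F
Count = 2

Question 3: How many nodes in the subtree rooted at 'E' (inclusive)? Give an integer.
Subtree rooted at E contains: C, E, G
Count = 3

Answer: 3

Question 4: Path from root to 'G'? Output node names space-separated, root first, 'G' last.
Walk down from root: B -> E -> G

Answer: B E G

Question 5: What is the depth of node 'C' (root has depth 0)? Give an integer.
Path from root to C: B -> E -> G -> C
Depth = number of edges = 3

Answer: 3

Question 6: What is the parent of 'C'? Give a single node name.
Scan adjacency: C appears as child of G

Answer: G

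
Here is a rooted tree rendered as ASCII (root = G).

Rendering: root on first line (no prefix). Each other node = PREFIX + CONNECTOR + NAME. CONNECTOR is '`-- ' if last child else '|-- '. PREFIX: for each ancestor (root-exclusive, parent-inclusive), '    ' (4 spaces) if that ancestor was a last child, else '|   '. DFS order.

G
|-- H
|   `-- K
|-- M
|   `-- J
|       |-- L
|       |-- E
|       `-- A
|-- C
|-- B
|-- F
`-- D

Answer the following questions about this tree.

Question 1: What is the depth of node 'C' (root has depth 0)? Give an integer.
Path from root to C: G -> C
Depth = number of edges = 1

Answer: 1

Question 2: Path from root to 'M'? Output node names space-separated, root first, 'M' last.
Answer: G M

Derivation:
Walk down from root: G -> M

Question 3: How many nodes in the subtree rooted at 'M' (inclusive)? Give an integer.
Answer: 5

Derivation:
Subtree rooted at M contains: A, E, J, L, M
Count = 5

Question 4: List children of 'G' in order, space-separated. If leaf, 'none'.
Node G's children (from adjacency): H, M, C, B, F, D

Answer: H M C B F D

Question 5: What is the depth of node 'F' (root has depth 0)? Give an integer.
Answer: 1

Derivation:
Path from root to F: G -> F
Depth = number of edges = 1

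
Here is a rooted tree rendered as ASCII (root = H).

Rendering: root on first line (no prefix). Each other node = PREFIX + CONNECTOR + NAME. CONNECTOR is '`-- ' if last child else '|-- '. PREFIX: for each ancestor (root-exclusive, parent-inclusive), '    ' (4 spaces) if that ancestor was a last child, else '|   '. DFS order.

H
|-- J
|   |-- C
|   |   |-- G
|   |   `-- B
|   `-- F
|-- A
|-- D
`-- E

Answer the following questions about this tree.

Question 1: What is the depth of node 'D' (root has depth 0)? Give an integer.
Path from root to D: H -> D
Depth = number of edges = 1

Answer: 1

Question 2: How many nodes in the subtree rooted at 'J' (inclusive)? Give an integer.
Answer: 5

Derivation:
Subtree rooted at J contains: B, C, F, G, J
Count = 5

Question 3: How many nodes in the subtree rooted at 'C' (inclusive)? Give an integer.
Answer: 3

Derivation:
Subtree rooted at C contains: B, C, G
Count = 3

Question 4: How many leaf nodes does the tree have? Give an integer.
Answer: 6

Derivation:
Leaves (nodes with no children): A, B, D, E, F, G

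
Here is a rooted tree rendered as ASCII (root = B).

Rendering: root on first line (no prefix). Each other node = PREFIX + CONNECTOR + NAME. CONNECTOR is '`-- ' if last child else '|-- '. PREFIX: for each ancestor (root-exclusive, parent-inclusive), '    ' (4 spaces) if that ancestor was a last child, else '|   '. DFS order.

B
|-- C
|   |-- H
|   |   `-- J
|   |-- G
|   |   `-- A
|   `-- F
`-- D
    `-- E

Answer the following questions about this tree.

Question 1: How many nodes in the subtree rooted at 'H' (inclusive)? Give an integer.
Subtree rooted at H contains: H, J
Count = 2

Answer: 2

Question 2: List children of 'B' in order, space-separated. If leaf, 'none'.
Answer: C D

Derivation:
Node B's children (from adjacency): C, D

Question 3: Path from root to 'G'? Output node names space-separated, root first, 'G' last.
Answer: B C G

Derivation:
Walk down from root: B -> C -> G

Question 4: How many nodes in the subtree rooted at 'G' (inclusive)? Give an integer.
Answer: 2

Derivation:
Subtree rooted at G contains: A, G
Count = 2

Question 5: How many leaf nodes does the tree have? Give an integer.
Leaves (nodes with no children): A, E, F, J

Answer: 4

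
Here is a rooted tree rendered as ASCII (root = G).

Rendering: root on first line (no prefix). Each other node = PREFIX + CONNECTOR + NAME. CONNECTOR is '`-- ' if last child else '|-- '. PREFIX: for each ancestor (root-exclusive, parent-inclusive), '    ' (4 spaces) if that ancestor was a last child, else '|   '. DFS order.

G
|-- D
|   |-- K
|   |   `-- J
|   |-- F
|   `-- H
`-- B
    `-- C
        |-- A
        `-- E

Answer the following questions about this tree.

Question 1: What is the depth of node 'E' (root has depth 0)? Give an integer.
Answer: 3

Derivation:
Path from root to E: G -> B -> C -> E
Depth = number of edges = 3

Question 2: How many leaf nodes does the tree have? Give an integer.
Answer: 5

Derivation:
Leaves (nodes with no children): A, E, F, H, J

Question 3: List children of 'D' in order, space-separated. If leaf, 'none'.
Node D's children (from adjacency): K, F, H

Answer: K F H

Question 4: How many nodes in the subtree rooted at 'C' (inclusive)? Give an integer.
Subtree rooted at C contains: A, C, E
Count = 3

Answer: 3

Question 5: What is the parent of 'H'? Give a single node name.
Scan adjacency: H appears as child of D

Answer: D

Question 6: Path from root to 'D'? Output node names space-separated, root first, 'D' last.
Walk down from root: G -> D

Answer: G D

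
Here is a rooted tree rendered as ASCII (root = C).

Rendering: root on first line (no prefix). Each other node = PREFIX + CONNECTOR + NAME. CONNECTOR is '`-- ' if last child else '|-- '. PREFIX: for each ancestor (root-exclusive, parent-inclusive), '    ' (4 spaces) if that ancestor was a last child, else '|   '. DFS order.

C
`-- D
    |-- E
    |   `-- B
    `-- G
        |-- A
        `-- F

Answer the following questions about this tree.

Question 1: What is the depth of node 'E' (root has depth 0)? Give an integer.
Path from root to E: C -> D -> E
Depth = number of edges = 2

Answer: 2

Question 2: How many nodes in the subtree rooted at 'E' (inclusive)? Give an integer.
Answer: 2

Derivation:
Subtree rooted at E contains: B, E
Count = 2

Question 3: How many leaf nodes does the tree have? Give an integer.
Leaves (nodes with no children): A, B, F

Answer: 3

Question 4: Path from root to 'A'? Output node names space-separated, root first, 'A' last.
Walk down from root: C -> D -> G -> A

Answer: C D G A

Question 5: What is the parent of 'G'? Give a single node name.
Scan adjacency: G appears as child of D

Answer: D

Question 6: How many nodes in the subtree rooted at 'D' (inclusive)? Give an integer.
Answer: 6

Derivation:
Subtree rooted at D contains: A, B, D, E, F, G
Count = 6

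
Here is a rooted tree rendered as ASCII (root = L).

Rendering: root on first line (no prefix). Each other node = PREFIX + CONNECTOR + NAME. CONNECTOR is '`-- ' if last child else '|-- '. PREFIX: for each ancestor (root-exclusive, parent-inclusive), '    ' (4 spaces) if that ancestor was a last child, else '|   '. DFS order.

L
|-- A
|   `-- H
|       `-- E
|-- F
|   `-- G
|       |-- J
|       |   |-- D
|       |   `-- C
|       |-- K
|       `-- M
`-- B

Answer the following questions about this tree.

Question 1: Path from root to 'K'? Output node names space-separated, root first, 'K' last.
Walk down from root: L -> F -> G -> K

Answer: L F G K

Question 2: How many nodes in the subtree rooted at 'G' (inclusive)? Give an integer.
Answer: 6

Derivation:
Subtree rooted at G contains: C, D, G, J, K, M
Count = 6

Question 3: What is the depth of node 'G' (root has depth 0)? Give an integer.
Path from root to G: L -> F -> G
Depth = number of edges = 2

Answer: 2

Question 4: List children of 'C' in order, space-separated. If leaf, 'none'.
Node C's children (from adjacency): (leaf)

Answer: none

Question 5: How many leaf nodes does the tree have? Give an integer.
Answer: 6

Derivation:
Leaves (nodes with no children): B, C, D, E, K, M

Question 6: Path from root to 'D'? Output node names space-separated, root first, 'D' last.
Answer: L F G J D

Derivation:
Walk down from root: L -> F -> G -> J -> D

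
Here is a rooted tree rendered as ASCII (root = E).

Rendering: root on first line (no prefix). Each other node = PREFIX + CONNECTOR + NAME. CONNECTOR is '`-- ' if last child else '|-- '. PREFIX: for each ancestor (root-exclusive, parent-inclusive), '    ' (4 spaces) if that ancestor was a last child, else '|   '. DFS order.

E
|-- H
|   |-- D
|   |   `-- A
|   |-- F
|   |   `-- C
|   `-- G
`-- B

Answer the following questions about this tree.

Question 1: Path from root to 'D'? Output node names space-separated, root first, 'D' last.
Answer: E H D

Derivation:
Walk down from root: E -> H -> D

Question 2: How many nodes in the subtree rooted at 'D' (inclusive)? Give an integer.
Answer: 2

Derivation:
Subtree rooted at D contains: A, D
Count = 2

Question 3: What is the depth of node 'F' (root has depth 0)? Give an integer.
Answer: 2

Derivation:
Path from root to F: E -> H -> F
Depth = number of edges = 2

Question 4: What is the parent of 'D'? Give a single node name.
Scan adjacency: D appears as child of H

Answer: H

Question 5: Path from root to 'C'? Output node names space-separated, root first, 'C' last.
Answer: E H F C

Derivation:
Walk down from root: E -> H -> F -> C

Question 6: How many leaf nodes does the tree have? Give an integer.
Leaves (nodes with no children): A, B, C, G

Answer: 4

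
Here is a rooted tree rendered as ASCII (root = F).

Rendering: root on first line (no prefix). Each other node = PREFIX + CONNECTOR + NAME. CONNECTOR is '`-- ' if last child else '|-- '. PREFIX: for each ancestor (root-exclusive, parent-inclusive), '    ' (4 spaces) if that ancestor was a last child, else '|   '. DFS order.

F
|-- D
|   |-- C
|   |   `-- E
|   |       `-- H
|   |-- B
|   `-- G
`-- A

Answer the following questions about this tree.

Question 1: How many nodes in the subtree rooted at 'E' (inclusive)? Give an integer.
Subtree rooted at E contains: E, H
Count = 2

Answer: 2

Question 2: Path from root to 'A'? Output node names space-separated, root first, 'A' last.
Walk down from root: F -> A

Answer: F A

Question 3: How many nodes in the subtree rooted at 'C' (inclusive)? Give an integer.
Subtree rooted at C contains: C, E, H
Count = 3

Answer: 3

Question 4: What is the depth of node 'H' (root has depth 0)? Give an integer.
Path from root to H: F -> D -> C -> E -> H
Depth = number of edges = 4

Answer: 4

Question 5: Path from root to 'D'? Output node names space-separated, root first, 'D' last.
Walk down from root: F -> D

Answer: F D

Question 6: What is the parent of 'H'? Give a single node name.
Scan adjacency: H appears as child of E

Answer: E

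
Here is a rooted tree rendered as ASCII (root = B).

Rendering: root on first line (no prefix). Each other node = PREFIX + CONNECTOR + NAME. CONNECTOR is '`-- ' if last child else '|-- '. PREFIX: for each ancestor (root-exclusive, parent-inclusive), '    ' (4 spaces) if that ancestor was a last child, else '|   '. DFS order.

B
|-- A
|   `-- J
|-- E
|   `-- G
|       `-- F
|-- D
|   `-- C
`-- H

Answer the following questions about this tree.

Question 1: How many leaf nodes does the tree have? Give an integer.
Leaves (nodes with no children): C, F, H, J

Answer: 4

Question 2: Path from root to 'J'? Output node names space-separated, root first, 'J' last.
Walk down from root: B -> A -> J

Answer: B A J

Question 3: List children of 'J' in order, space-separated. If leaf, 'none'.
Node J's children (from adjacency): (leaf)

Answer: none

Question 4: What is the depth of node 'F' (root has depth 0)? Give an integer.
Answer: 3

Derivation:
Path from root to F: B -> E -> G -> F
Depth = number of edges = 3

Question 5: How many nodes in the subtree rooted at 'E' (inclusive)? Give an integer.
Subtree rooted at E contains: E, F, G
Count = 3

Answer: 3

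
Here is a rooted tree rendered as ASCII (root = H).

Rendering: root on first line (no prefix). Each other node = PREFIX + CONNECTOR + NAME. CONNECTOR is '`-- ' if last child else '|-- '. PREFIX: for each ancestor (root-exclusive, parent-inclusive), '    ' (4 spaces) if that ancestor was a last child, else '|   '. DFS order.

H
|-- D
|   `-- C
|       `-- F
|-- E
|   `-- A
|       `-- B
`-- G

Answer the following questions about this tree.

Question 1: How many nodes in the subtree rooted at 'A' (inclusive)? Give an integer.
Subtree rooted at A contains: A, B
Count = 2

Answer: 2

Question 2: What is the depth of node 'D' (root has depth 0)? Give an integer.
Path from root to D: H -> D
Depth = number of edges = 1

Answer: 1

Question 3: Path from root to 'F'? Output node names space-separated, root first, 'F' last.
Answer: H D C F

Derivation:
Walk down from root: H -> D -> C -> F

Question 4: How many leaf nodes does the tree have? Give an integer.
Answer: 3

Derivation:
Leaves (nodes with no children): B, F, G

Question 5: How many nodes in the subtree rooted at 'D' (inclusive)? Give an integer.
Answer: 3

Derivation:
Subtree rooted at D contains: C, D, F
Count = 3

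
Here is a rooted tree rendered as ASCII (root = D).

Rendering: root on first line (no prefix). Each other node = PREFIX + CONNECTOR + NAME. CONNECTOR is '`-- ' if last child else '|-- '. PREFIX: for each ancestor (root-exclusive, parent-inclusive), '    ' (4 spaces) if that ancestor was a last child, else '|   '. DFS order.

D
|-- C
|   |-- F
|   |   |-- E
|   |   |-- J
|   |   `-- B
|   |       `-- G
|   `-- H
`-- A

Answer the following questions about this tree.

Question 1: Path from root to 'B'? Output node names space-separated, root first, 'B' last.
Walk down from root: D -> C -> F -> B

Answer: D C F B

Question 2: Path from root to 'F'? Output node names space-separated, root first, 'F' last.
Walk down from root: D -> C -> F

Answer: D C F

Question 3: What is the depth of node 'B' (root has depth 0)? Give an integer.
Path from root to B: D -> C -> F -> B
Depth = number of edges = 3

Answer: 3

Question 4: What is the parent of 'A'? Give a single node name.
Scan adjacency: A appears as child of D

Answer: D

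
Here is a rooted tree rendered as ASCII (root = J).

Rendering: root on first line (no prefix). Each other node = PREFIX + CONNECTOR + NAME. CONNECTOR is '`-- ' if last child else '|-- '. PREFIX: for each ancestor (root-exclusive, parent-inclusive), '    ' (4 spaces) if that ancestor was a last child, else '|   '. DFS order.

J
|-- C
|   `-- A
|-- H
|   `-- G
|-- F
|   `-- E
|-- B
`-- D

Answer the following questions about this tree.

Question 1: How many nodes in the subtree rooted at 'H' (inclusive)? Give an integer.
Answer: 2

Derivation:
Subtree rooted at H contains: G, H
Count = 2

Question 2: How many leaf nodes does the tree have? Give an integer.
Answer: 5

Derivation:
Leaves (nodes with no children): A, B, D, E, G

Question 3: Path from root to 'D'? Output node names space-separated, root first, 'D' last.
Answer: J D

Derivation:
Walk down from root: J -> D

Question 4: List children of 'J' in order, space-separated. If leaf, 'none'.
Answer: C H F B D

Derivation:
Node J's children (from adjacency): C, H, F, B, D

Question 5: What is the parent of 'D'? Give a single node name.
Answer: J

Derivation:
Scan adjacency: D appears as child of J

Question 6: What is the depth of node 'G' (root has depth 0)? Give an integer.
Answer: 2

Derivation:
Path from root to G: J -> H -> G
Depth = number of edges = 2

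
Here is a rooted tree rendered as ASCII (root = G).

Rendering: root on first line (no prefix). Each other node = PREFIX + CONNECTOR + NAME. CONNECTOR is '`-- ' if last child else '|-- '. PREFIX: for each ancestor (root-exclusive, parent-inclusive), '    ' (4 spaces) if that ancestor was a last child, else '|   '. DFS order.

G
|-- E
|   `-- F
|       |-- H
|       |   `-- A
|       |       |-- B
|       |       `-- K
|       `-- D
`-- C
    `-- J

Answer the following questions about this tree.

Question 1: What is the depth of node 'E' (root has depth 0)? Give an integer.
Path from root to E: G -> E
Depth = number of edges = 1

Answer: 1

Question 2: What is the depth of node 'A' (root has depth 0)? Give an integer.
Answer: 4

Derivation:
Path from root to A: G -> E -> F -> H -> A
Depth = number of edges = 4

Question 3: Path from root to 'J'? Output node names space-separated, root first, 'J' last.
Answer: G C J

Derivation:
Walk down from root: G -> C -> J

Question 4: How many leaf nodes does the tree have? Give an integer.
Answer: 4

Derivation:
Leaves (nodes with no children): B, D, J, K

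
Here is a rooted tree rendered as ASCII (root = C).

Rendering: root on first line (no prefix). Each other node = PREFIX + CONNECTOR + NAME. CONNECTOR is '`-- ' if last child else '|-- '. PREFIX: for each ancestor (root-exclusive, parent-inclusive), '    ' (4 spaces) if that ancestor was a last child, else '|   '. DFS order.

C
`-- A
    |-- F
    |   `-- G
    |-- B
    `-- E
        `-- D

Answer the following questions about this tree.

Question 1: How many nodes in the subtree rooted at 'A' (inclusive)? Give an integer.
Subtree rooted at A contains: A, B, D, E, F, G
Count = 6

Answer: 6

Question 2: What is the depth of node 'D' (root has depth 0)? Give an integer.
Answer: 3

Derivation:
Path from root to D: C -> A -> E -> D
Depth = number of edges = 3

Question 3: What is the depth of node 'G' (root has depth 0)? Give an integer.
Path from root to G: C -> A -> F -> G
Depth = number of edges = 3

Answer: 3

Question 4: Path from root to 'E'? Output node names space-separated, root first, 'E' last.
Walk down from root: C -> A -> E

Answer: C A E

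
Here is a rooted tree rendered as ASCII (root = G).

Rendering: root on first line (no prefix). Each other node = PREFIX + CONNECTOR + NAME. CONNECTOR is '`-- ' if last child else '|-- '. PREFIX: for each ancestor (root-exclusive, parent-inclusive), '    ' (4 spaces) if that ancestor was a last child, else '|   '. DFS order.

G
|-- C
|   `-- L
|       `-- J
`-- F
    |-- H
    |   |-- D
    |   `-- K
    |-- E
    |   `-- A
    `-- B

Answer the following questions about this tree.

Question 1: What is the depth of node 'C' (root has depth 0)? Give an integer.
Answer: 1

Derivation:
Path from root to C: G -> C
Depth = number of edges = 1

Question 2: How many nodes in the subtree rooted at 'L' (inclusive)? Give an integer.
Answer: 2

Derivation:
Subtree rooted at L contains: J, L
Count = 2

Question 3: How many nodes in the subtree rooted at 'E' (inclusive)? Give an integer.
Answer: 2

Derivation:
Subtree rooted at E contains: A, E
Count = 2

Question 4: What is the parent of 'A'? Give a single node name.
Answer: E

Derivation:
Scan adjacency: A appears as child of E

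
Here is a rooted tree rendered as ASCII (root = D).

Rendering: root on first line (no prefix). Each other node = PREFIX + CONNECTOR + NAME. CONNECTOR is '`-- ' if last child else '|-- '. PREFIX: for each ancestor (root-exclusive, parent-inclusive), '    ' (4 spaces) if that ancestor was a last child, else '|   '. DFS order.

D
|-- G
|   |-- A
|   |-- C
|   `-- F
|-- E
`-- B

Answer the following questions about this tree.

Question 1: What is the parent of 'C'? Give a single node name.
Answer: G

Derivation:
Scan adjacency: C appears as child of G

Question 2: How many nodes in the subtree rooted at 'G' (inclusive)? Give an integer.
Answer: 4

Derivation:
Subtree rooted at G contains: A, C, F, G
Count = 4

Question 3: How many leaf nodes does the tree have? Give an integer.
Answer: 5

Derivation:
Leaves (nodes with no children): A, B, C, E, F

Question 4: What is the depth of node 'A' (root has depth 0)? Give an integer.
Answer: 2

Derivation:
Path from root to A: D -> G -> A
Depth = number of edges = 2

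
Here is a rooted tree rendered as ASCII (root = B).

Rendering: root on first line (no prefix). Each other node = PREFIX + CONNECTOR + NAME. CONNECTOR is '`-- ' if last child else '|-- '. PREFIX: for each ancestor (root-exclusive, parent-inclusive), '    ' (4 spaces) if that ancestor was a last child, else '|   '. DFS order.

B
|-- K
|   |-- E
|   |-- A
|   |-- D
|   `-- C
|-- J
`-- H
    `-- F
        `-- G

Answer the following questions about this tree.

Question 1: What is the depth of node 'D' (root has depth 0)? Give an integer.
Path from root to D: B -> K -> D
Depth = number of edges = 2

Answer: 2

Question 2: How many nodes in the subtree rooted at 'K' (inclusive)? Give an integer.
Subtree rooted at K contains: A, C, D, E, K
Count = 5

Answer: 5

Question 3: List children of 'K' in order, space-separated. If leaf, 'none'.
Answer: E A D C

Derivation:
Node K's children (from adjacency): E, A, D, C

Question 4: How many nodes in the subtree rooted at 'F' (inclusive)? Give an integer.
Subtree rooted at F contains: F, G
Count = 2

Answer: 2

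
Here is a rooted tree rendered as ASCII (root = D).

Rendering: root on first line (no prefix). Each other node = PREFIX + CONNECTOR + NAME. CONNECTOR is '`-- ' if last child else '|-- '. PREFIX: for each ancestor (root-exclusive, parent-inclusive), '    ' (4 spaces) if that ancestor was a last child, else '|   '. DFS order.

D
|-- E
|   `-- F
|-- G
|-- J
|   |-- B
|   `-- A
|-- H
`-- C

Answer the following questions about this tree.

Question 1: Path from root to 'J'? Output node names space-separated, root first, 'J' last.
Walk down from root: D -> J

Answer: D J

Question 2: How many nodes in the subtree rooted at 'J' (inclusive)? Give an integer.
Subtree rooted at J contains: A, B, J
Count = 3

Answer: 3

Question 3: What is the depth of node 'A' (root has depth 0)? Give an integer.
Answer: 2

Derivation:
Path from root to A: D -> J -> A
Depth = number of edges = 2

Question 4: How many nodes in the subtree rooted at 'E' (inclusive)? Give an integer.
Subtree rooted at E contains: E, F
Count = 2

Answer: 2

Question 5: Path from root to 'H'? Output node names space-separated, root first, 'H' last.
Walk down from root: D -> H

Answer: D H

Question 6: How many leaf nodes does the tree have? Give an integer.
Answer: 6

Derivation:
Leaves (nodes with no children): A, B, C, F, G, H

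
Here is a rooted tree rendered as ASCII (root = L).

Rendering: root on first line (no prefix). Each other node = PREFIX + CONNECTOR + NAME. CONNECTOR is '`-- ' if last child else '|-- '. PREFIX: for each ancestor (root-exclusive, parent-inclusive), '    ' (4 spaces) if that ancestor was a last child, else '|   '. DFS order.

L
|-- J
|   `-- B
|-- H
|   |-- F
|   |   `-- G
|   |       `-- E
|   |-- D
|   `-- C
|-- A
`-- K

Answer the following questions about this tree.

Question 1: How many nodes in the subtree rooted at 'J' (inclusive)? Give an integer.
Answer: 2

Derivation:
Subtree rooted at J contains: B, J
Count = 2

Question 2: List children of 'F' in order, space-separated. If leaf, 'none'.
Answer: G

Derivation:
Node F's children (from adjacency): G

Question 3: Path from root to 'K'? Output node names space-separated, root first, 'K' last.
Answer: L K

Derivation:
Walk down from root: L -> K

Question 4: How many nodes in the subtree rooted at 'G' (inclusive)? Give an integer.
Answer: 2

Derivation:
Subtree rooted at G contains: E, G
Count = 2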